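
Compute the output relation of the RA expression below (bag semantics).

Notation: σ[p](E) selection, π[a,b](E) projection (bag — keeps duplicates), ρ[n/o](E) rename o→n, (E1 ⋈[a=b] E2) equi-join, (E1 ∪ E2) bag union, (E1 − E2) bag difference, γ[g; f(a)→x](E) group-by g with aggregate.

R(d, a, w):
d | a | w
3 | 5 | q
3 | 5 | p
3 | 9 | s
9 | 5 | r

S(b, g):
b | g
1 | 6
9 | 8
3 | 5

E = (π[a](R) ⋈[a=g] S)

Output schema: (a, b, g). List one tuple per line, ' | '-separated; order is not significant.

Stepwise |·|:
  R → 4
  π[a](R) → 4
  S → 3
  (π[a](R) ⋈[a=g] S) → 3

== RESULT ==
a | b | g
5 | 3 | 5
5 | 3 | 5
5 | 3 | 5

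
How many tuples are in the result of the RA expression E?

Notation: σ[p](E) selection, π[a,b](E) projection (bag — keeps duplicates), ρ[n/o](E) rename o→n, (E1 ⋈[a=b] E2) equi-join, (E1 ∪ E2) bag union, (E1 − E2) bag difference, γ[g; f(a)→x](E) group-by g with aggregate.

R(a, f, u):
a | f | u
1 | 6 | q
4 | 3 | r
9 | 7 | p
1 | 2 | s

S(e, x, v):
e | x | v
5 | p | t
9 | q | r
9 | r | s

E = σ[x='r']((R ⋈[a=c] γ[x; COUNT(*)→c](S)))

Per-node cardinality:
  R → 4
  S → 3
  γ[x; COUNT(*)→c](S) → 3
  (R ⋈[a=c] γ[x; COUNT(*)→c](S)) → 6
  σ[x='r']((R ⋈[a=c] γ[x; COUNT(*)→c](S))) → 2

|E| = 2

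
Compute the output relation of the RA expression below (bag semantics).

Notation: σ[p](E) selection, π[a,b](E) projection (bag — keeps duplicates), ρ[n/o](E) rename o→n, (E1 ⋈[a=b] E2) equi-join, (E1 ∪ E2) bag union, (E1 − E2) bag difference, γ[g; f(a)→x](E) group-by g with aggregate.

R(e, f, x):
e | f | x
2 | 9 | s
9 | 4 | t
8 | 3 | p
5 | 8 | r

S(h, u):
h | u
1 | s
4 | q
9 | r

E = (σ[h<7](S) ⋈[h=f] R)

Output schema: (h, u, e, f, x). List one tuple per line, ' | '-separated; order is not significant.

Subexpression sizes:
  S → 3
  σ[h<7](S) → 2
  R → 4
  (σ[h<7](S) ⋈[h=f] R) → 1

== RESULT ==
h | u | e | f | x
4 | q | 9 | 4 | t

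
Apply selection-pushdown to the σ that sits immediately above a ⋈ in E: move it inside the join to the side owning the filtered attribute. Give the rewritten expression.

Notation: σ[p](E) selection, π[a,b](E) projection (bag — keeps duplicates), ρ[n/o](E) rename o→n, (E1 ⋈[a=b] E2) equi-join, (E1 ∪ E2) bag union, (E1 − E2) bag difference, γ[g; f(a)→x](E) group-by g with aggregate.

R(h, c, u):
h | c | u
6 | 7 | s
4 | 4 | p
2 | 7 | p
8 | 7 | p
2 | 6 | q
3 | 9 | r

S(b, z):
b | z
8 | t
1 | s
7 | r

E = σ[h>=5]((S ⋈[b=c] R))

σ filters on h, owned by the right side.
E' = (S ⋈[b=c] σ[h>=5](R))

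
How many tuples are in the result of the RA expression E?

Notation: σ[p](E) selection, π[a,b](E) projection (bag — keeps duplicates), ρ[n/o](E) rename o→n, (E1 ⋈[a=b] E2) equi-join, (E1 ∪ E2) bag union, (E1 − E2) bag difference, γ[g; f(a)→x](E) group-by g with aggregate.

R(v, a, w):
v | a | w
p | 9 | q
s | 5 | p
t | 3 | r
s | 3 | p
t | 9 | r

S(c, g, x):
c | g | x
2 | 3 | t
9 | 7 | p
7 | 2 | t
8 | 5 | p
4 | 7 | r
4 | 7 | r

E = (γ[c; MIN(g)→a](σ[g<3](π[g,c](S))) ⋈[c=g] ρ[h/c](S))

Stepwise |·|:
  S → 6
  π[g,c](S) → 6
  σ[g<3](π[g,c](S)) → 1
  γ[c; MIN(g)→a](σ[g<3](π[g,c](S))) → 1
  S → 6
  ρ[h/c](S) → 6
  (γ[c; MIN(g)→a](σ[g<3](π[g,c](S))) ⋈[c=g] ρ[h/c](S)) → 3

|E| = 3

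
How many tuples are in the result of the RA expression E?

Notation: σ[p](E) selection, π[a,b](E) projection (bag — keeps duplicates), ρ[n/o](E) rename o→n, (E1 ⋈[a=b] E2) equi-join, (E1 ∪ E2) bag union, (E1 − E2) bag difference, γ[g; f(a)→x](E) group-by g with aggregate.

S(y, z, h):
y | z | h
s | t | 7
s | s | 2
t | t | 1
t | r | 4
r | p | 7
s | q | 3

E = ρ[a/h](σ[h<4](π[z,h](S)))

Stepwise |·|:
  S → 6
  π[z,h](S) → 6
  σ[h<4](π[z,h](S)) → 3
  ρ[a/h](σ[h<4](π[z,h](S))) → 3

|E| = 3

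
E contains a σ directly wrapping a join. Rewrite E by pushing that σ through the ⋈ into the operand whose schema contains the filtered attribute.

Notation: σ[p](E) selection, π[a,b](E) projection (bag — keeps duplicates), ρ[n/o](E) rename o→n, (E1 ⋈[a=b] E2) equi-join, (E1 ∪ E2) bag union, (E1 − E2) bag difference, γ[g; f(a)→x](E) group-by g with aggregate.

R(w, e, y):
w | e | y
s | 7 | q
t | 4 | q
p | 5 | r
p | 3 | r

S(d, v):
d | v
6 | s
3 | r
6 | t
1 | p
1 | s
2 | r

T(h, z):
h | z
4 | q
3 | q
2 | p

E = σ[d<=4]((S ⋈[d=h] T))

σ filters on d, owned by the left side.
E' = (σ[d<=4](S) ⋈[d=h] T)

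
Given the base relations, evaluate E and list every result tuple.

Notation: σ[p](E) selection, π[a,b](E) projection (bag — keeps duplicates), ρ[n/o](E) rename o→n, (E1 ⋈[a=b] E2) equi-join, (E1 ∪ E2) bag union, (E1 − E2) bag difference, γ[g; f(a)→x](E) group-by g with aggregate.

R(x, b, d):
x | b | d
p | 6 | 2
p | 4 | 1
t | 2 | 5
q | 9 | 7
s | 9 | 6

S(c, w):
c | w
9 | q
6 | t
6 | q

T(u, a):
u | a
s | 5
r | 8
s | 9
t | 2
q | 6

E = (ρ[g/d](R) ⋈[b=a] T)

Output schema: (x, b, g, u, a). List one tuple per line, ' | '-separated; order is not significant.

Per-node cardinality:
  R → 5
  ρ[g/d](R) → 5
  T → 5
  (ρ[g/d](R) ⋈[b=a] T) → 4

== RESULT ==
x | b | g | u | a
p | 6 | 2 | q | 6
q | 9 | 7 | s | 9
s | 9 | 6 | s | 9
t | 2 | 5 | t | 2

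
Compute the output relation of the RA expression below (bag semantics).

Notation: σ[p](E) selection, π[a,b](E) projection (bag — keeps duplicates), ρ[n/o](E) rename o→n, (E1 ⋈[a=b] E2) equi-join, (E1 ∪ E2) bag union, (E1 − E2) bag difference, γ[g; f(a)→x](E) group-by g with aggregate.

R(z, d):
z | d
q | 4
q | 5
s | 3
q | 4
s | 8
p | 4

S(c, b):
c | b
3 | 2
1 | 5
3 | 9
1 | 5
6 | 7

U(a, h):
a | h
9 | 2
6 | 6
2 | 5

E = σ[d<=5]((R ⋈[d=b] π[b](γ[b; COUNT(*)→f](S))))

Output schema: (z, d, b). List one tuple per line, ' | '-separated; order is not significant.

Subexpression sizes:
  R → 6
  S → 5
  γ[b; COUNT(*)→f](S) → 4
  π[b](γ[b; COUNT(*)→f](S)) → 4
  (R ⋈[d=b] π[b](γ[b; COUNT(*)→f](S))) → 1
  σ[d<=5]((R ⋈[d=b] π[b](γ[b; COUNT(*)→f](S)))) → 1

== RESULT ==
z | d | b
q | 5 | 5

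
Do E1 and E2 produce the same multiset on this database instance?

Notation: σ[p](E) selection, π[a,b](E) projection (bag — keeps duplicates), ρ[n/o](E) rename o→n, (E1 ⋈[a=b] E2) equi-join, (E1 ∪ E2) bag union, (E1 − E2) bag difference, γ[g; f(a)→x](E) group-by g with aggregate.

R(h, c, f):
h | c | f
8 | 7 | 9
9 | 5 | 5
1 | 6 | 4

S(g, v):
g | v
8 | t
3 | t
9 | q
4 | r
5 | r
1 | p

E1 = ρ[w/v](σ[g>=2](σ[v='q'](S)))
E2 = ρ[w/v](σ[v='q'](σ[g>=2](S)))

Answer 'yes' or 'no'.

E1 per-node cardinality:
  S → 6
  σ[v='q'](S) → 1
  σ[g>=2](σ[v='q'](S)) → 1
  ρ[w/v](σ[g>=2](σ[v='q'](S))) → 1
E2 per-node cardinality:
  S → 6
  σ[g>=2](S) → 5
  σ[v='q'](σ[g>=2](S)) → 1
  ρ[w/v](σ[v='q'](σ[g>=2](S))) → 1

E1 and E2 produce the same multiset:
g | w
9 | q

yes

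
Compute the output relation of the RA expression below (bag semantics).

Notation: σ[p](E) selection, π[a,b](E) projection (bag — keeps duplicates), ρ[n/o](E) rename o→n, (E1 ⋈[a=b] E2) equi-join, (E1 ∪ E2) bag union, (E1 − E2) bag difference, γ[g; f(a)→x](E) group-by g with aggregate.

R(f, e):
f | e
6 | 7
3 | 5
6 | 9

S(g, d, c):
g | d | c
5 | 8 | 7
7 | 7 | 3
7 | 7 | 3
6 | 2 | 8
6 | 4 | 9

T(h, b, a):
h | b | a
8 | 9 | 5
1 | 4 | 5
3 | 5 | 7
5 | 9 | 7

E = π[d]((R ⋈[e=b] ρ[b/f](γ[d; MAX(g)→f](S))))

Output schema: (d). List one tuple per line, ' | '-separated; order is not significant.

Row counts bottom-up:
  R → 3
  S → 5
  γ[d; MAX(g)→f](S) → 4
  ρ[b/f](γ[d; MAX(g)→f](S)) → 4
  (R ⋈[e=b] ρ[b/f](γ[d; MAX(g)→f](S))) → 2
  π[d]((R ⋈[e=b] ρ[b/f](γ[d; MAX(g)→f](S)))) → 2

== RESULT ==
d
7
8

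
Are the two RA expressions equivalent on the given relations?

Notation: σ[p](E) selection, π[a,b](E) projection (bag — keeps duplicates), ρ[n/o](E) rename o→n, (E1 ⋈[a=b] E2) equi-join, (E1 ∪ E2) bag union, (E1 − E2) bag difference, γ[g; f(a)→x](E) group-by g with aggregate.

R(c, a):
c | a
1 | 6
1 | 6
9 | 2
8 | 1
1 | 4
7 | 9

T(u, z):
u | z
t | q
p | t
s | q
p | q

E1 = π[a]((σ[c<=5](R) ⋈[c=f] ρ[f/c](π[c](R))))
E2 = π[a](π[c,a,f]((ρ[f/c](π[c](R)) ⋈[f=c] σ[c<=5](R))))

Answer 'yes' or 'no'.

E1 row counts bottom-up:
  R → 6
  σ[c<=5](R) → 3
  R → 6
  π[c](R) → 6
  ρ[f/c](π[c](R)) → 6
  (σ[c<=5](R) ⋈[c=f] ρ[f/c](π[c](R))) → 9
  π[a]((σ[c<=5](R) ⋈[c=f] ρ[f/c](π[c](R)))) → 9
E2 row counts bottom-up:
  R → 6
  π[c](R) → 6
  ρ[f/c](π[c](R)) → 6
  R → 6
  σ[c<=5](R) → 3
  (ρ[f/c](π[c](R)) ⋈[f=c] σ[c<=5](R)) → 9
  π[c,a,f]((ρ[f/c](π[c](R)) ⋈[f=c] σ[c<=5](R))) → 9
  π[a](π[c,a,f]((ρ[f/c](π[c](R)) ⋈[f=c] σ[c<=5](R)))) → 9

E1 and E2 produce the same multiset:
a
4
4
4
6
6
6
6
6
6

yes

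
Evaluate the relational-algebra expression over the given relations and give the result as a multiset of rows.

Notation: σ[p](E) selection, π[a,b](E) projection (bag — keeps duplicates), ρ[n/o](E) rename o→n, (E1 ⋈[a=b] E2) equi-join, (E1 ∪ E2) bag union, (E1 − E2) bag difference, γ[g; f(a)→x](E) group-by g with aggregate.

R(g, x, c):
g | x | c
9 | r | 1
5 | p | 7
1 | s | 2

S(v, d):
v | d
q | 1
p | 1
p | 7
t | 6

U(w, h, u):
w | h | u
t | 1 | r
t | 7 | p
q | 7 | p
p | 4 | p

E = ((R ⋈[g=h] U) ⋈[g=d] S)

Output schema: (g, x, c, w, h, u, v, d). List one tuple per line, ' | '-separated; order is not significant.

Stepwise |·|:
  R → 3
  U → 4
  (R ⋈[g=h] U) → 1
  S → 4
  ((R ⋈[g=h] U) ⋈[g=d] S) → 2

== RESULT ==
g | x | c | w | h | u | v | d
1 | s | 2 | t | 1 | r | p | 1
1 | s | 2 | t | 1 | r | q | 1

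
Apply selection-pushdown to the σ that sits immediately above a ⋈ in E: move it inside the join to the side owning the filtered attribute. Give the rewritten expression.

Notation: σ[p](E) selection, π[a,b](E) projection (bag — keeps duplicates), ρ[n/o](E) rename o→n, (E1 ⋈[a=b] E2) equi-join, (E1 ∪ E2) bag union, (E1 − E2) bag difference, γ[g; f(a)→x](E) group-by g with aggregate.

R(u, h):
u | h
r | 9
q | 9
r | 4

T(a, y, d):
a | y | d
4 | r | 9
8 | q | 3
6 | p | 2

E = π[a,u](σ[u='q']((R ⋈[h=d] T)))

σ filters on u, owned by the left side.
E' = π[a,u]((σ[u='q'](R) ⋈[h=d] T))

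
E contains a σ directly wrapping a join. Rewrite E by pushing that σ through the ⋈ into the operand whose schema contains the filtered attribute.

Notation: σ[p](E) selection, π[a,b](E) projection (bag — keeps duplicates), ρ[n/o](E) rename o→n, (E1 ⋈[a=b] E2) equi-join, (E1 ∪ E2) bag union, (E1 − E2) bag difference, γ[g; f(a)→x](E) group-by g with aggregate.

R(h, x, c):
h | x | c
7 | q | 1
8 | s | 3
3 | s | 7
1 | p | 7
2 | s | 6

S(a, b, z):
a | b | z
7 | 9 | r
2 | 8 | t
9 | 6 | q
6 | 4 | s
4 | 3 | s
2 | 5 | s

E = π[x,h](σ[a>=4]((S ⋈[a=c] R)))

σ filters on a, owned by the left side.
E' = π[x,h]((σ[a>=4](S) ⋈[a=c] R))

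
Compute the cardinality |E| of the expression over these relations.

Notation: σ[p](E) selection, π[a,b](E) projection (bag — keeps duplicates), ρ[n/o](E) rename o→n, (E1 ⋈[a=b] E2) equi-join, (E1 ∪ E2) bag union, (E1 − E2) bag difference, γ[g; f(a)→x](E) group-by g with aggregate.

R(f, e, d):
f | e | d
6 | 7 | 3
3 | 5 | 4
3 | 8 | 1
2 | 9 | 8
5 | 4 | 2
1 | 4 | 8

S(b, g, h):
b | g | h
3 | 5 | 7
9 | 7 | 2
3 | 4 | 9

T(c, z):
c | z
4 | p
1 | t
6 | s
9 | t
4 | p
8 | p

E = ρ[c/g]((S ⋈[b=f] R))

Per-node cardinality:
  S → 3
  R → 6
  (S ⋈[b=f] R) → 4
  ρ[c/g]((S ⋈[b=f] R)) → 4

|E| = 4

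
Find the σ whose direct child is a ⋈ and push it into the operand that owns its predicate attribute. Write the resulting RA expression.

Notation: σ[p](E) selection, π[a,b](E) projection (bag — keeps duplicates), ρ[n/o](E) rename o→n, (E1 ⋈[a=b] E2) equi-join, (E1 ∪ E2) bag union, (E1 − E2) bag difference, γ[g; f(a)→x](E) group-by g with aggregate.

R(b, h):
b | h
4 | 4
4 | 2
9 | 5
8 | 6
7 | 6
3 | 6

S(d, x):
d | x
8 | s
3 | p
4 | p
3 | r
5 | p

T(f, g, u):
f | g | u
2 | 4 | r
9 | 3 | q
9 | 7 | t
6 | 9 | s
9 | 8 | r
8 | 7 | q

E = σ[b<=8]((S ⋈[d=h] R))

σ filters on b, owned by the right side.
E' = (S ⋈[d=h] σ[b<=8](R))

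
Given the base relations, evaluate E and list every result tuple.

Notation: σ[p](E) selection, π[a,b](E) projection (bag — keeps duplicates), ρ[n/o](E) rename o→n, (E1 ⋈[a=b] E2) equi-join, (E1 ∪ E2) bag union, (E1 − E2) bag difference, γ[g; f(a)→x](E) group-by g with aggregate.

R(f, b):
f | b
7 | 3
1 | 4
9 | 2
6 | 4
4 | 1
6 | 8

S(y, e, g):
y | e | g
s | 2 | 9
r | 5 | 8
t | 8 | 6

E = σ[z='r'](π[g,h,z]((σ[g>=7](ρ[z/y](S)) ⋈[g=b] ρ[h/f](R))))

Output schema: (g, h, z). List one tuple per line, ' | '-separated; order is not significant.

Row counts bottom-up:
  S → 3
  ρ[z/y](S) → 3
  σ[g>=7](ρ[z/y](S)) → 2
  R → 6
  ρ[h/f](R) → 6
  (σ[g>=7](ρ[z/y](S)) ⋈[g=b] ρ[h/f](R)) → 1
  π[g,h,z]((σ[g>=7](ρ[z/y](S)) ⋈[g=b] ρ[h/f](R))) → 1
  σ[z='r'](π[g,h,z]((σ[g>=7](ρ[z/y](S)) ⋈[g=b] ρ[h/f](R)))) → 1

== RESULT ==
g | h | z
8 | 6 | r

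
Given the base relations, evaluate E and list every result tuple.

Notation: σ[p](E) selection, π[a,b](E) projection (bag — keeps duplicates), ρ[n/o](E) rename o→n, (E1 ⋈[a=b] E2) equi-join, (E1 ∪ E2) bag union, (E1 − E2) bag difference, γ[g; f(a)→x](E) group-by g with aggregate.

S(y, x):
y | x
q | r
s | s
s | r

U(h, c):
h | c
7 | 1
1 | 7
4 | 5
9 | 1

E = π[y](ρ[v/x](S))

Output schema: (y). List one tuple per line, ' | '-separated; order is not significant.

Row counts bottom-up:
  S → 3
  ρ[v/x](S) → 3
  π[y](ρ[v/x](S)) → 3

== RESULT ==
y
q
s
s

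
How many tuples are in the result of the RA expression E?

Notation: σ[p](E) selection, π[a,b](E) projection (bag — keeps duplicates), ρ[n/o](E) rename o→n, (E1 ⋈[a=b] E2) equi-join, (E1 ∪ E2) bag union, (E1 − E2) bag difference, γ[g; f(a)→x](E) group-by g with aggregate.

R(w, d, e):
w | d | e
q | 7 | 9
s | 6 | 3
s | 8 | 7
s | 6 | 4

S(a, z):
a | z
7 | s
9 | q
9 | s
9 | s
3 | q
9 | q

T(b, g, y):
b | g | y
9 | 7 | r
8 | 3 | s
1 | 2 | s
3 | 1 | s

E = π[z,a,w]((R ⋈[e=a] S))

Stepwise |·|:
  R → 4
  S → 6
  (R ⋈[e=a] S) → 6
  π[z,a,w]((R ⋈[e=a] S)) → 6

|E| = 6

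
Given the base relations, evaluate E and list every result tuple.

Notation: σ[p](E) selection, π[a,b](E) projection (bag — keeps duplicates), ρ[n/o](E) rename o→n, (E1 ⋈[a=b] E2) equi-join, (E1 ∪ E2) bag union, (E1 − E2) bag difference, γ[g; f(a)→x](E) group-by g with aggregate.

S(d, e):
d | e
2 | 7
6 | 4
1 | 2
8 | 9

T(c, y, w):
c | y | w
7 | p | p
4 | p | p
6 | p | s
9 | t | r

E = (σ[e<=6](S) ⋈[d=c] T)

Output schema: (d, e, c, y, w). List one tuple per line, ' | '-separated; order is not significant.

Row counts bottom-up:
  S → 4
  σ[e<=6](S) → 2
  T → 4
  (σ[e<=6](S) ⋈[d=c] T) → 1

== RESULT ==
d | e | c | y | w
6 | 4 | 6 | p | s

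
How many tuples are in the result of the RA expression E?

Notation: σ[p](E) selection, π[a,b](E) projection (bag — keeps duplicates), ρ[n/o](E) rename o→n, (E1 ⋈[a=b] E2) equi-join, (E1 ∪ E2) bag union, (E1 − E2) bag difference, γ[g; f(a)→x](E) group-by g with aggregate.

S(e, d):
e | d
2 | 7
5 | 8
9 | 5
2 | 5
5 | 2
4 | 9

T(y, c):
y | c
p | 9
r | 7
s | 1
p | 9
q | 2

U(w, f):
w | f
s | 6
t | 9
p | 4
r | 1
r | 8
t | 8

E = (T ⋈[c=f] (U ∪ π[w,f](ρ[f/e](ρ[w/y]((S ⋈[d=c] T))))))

Subexpression sizes:
  T → 5
  U → 6
  S → 6
  T → 5
  (S ⋈[d=c] T) → 4
  ρ[w/y]((S ⋈[d=c] T)) → 4
  ρ[f/e](ρ[w/y]((S ⋈[d=c] T))) → 4
  π[w,f](ρ[f/e](ρ[w/y]((S ⋈[d=c] T)))) → 4
  (U ∪ π[w,f](ρ[f/e](ρ[w/y]((S ⋈[d=c] T))))) → 10
  (T ⋈[c=f] (U ∪ π[w,f](ρ[f/e](ρ[w/y]((S ⋈[d=c] T)))))) → 4

|E| = 4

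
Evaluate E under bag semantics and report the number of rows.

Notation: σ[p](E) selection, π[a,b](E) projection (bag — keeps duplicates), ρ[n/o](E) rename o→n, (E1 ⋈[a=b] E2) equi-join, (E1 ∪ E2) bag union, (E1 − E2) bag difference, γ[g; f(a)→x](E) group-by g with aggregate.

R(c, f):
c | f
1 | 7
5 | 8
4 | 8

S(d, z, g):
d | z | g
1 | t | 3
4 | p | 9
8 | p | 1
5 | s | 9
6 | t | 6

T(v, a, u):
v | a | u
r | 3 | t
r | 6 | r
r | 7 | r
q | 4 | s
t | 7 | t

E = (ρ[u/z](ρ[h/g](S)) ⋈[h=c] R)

Stepwise |·|:
  S → 5
  ρ[h/g](S) → 5
  ρ[u/z](ρ[h/g](S)) → 5
  R → 3
  (ρ[u/z](ρ[h/g](S)) ⋈[h=c] R) → 1

|E| = 1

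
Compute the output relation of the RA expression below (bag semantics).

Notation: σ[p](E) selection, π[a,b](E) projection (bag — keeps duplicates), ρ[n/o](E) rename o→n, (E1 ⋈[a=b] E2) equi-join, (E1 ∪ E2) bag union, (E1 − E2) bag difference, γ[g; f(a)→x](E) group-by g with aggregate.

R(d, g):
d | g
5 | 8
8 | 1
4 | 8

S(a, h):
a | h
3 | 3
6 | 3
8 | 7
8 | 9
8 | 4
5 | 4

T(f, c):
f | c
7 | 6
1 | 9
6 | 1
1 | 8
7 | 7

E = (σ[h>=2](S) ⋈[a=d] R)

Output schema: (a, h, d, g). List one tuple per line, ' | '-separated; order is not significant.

Per-node cardinality:
  S → 6
  σ[h>=2](S) → 6
  R → 3
  (σ[h>=2](S) ⋈[a=d] R) → 4

== RESULT ==
a | h | d | g
5 | 4 | 5 | 8
8 | 4 | 8 | 1
8 | 7 | 8 | 1
8 | 9 | 8 | 1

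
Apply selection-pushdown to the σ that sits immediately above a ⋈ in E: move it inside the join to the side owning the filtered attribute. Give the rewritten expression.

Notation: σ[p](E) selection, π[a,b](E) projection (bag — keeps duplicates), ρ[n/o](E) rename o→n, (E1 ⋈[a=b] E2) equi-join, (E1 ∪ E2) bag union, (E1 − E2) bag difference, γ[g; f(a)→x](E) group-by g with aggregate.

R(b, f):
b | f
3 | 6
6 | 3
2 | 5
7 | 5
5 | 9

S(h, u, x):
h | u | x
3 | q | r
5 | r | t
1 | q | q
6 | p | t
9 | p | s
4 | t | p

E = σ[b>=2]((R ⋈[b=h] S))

σ filters on b, owned by the left side.
E' = (σ[b>=2](R) ⋈[b=h] S)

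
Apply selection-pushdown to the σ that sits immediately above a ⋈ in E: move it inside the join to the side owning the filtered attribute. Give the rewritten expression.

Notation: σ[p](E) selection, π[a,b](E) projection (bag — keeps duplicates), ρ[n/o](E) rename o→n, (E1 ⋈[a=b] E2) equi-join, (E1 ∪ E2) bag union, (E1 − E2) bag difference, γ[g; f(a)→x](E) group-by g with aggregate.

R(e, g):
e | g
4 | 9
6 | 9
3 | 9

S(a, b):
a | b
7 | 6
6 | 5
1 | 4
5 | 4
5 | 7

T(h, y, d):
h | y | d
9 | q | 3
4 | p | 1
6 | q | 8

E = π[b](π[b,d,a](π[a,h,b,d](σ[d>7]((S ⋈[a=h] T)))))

σ filters on d, owned by the right side.
E' = π[b](π[b,d,a](π[a,h,b,d]((S ⋈[a=h] σ[d>7](T)))))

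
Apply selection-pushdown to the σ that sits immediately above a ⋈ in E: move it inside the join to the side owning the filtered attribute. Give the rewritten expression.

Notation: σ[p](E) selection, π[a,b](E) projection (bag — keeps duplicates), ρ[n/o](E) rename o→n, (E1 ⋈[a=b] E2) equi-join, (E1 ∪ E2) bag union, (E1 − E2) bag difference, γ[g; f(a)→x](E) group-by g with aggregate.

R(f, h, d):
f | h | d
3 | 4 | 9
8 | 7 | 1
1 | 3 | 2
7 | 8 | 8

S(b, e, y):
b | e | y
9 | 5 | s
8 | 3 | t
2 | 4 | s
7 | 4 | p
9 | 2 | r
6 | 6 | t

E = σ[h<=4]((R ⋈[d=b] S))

σ filters on h, owned by the left side.
E' = (σ[h<=4](R) ⋈[d=b] S)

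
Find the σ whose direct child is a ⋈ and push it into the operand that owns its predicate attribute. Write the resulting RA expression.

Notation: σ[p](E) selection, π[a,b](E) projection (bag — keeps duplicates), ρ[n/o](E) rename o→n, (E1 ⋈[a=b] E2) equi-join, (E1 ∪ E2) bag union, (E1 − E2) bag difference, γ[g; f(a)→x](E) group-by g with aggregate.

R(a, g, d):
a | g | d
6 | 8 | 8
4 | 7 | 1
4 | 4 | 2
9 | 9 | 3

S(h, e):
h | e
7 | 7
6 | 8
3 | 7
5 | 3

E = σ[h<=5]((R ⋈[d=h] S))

σ filters on h, owned by the right side.
E' = (R ⋈[d=h] σ[h<=5](S))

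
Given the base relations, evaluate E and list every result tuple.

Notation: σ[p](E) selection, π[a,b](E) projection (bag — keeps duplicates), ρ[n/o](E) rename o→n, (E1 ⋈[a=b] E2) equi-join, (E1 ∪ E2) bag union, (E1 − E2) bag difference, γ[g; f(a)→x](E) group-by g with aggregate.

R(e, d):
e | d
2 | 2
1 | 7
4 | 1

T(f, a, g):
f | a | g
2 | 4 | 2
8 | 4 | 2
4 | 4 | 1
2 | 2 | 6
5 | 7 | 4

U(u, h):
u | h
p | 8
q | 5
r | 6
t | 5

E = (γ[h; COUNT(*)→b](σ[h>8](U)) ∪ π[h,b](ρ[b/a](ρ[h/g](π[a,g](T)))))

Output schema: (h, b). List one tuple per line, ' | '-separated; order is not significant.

Row counts bottom-up:
  U → 4
  σ[h>8](U) → 0
  γ[h; COUNT(*)→b](σ[h>8](U)) → 0
  T → 5
  π[a,g](T) → 5
  ρ[h/g](π[a,g](T)) → 5
  ρ[b/a](ρ[h/g](π[a,g](T))) → 5
  π[h,b](ρ[b/a](ρ[h/g](π[a,g](T)))) → 5
  (γ[h; COUNT(*)→b](σ[h>8](U)) ∪ π[h,b](ρ[b/a](ρ[h/g](π[a,g](T))))) → 5

== RESULT ==
h | b
1 | 4
2 | 4
2 | 4
4 | 7
6 | 2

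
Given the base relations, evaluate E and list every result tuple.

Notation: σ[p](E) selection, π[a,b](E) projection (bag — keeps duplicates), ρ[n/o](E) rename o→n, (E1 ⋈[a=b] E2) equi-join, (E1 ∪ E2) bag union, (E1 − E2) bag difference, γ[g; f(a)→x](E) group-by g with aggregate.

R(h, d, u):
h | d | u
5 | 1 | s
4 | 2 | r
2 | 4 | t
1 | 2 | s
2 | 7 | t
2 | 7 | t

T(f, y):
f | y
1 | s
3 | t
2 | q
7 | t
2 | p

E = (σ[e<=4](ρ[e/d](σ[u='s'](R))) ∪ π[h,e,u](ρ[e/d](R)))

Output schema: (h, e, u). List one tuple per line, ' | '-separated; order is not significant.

Per-node cardinality:
  R → 6
  σ[u='s'](R) → 2
  ρ[e/d](σ[u='s'](R)) → 2
  σ[e<=4](ρ[e/d](σ[u='s'](R))) → 2
  R → 6
  ρ[e/d](R) → 6
  π[h,e,u](ρ[e/d](R)) → 6
  (σ[e<=4](ρ[e/d](σ[u='s'](R))) ∪ π[h,e,u](ρ[e/d](R))) → 8

== RESULT ==
h | e | u
1 | 2 | s
1 | 2 | s
2 | 4 | t
2 | 7 | t
2 | 7 | t
4 | 2 | r
5 | 1 | s
5 | 1 | s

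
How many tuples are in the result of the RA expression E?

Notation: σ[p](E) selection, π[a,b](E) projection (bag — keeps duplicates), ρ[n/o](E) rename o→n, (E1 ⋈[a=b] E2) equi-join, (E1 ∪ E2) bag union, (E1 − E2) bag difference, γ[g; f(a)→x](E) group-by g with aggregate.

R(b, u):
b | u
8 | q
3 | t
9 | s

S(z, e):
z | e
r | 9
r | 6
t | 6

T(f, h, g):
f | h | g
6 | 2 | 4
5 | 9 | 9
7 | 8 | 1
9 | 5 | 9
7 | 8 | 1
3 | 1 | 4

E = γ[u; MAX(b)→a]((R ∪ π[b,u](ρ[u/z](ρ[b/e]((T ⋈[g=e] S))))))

Stepwise |·|:
  R → 3
  T → 6
  S → 3
  (T ⋈[g=e] S) → 2
  ρ[b/e]((T ⋈[g=e] S)) → 2
  ρ[u/z](ρ[b/e]((T ⋈[g=e] S))) → 2
  π[b,u](ρ[u/z](ρ[b/e]((T ⋈[g=e] S)))) → 2
  (R ∪ π[b,u](ρ[u/z](ρ[b/e]((T ⋈[g=e] S))))) → 5
  γ[u; MAX(b)→a]((R ∪ π[b,u](ρ[u/z](ρ[b/e]((T ⋈[g=e] S)))))) → 4

|E| = 4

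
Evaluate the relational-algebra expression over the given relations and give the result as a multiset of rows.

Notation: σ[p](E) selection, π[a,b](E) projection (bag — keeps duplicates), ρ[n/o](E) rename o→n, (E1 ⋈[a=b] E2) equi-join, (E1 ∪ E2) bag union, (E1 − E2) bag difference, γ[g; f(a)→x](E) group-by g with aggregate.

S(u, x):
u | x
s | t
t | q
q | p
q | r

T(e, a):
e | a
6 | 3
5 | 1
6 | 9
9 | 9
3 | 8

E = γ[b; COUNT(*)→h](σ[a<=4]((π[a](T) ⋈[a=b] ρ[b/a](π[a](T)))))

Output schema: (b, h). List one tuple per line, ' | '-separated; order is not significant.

Subexpression sizes:
  T → 5
  π[a](T) → 5
  T → 5
  π[a](T) → 5
  ρ[b/a](π[a](T)) → 5
  (π[a](T) ⋈[a=b] ρ[b/a](π[a](T))) → 7
  σ[a<=4]((π[a](T) ⋈[a=b] ρ[b/a](π[a](T)))) → 2
  γ[b; COUNT(*)→h](σ[a<=4]((π[a](T) ⋈[a=b] ρ[b/a](π[a](T))))) → 2

== RESULT ==
b | h
1 | 1
3 | 1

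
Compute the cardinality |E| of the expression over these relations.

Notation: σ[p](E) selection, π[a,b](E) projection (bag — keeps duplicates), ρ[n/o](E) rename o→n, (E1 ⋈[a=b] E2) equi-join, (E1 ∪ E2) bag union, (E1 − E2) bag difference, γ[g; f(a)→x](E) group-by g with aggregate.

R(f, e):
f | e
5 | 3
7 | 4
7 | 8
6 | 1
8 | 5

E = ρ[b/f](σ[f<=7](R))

Subexpression sizes:
  R → 5
  σ[f<=7](R) → 4
  ρ[b/f](σ[f<=7](R)) → 4

|E| = 4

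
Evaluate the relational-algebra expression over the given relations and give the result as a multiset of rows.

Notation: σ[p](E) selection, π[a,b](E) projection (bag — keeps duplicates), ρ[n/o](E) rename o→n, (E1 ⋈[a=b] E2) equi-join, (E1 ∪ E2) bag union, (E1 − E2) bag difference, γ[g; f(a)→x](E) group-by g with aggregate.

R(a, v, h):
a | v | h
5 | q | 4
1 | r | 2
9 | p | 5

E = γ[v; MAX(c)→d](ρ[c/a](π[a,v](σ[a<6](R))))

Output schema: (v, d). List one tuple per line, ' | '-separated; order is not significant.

Subexpression sizes:
  R → 3
  σ[a<6](R) → 2
  π[a,v](σ[a<6](R)) → 2
  ρ[c/a](π[a,v](σ[a<6](R))) → 2
  γ[v; MAX(c)→d](ρ[c/a](π[a,v](σ[a<6](R)))) → 2

== RESULT ==
v | d
q | 5
r | 1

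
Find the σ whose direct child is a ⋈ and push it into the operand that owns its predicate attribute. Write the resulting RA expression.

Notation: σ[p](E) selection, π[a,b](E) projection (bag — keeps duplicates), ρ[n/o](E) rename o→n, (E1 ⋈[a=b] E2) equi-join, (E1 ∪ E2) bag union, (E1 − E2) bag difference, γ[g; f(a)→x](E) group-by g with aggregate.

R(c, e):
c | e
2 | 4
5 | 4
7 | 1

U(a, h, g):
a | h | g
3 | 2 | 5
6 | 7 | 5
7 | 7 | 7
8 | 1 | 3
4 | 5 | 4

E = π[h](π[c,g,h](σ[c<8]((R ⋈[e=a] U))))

σ filters on c, owned by the left side.
E' = π[h](π[c,g,h]((σ[c<8](R) ⋈[e=a] U)))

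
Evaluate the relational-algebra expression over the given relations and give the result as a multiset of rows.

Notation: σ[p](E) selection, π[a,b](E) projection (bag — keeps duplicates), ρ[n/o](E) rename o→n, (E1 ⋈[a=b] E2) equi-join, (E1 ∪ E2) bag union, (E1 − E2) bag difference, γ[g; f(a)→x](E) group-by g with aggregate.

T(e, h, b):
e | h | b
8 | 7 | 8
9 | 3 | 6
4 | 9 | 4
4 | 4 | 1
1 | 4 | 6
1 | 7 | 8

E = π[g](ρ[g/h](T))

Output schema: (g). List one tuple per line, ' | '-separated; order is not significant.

Row counts bottom-up:
  T → 6
  ρ[g/h](T) → 6
  π[g](ρ[g/h](T)) → 6

== RESULT ==
g
3
4
4
7
7
9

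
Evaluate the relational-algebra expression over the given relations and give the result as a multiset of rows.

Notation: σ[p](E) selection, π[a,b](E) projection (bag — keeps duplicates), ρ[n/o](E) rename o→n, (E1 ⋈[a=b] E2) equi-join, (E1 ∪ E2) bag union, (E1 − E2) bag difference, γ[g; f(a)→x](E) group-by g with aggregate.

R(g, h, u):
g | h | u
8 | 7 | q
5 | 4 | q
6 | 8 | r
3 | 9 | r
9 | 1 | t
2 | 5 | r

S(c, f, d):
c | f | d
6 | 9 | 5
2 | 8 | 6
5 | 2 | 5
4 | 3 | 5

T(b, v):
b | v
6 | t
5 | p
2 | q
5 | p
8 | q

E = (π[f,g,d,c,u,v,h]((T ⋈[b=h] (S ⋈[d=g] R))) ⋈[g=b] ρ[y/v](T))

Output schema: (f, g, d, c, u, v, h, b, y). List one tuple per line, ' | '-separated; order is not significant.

Row counts bottom-up:
  T → 5
  S → 4
  R → 6
  (S ⋈[d=g] R) → 4
  (T ⋈[b=h] (S ⋈[d=g] R)) → 1
  π[f,g,d,c,u,v,h]((T ⋈[b=h] (S ⋈[d=g] R))) → 1
  T → 5
  ρ[y/v](T) → 5
  (π[f,g,d,c,u,v,h]((T ⋈[b=h] (S ⋈[d=g] R))) ⋈[g=b] ρ[y/v](T)) → 1

== RESULT ==
f | g | d | c | u | v | h | b | y
8 | 6 | 6 | 2 | r | q | 8 | 6 | t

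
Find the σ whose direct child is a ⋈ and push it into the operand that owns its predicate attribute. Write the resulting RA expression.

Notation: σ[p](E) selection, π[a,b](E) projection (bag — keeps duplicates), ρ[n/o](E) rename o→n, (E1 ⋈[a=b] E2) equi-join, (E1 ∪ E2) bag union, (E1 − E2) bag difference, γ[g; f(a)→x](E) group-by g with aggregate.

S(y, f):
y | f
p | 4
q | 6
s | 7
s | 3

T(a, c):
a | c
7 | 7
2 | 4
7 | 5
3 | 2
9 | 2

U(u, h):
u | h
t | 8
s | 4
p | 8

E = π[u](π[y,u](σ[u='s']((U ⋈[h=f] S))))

σ filters on u, owned by the left side.
E' = π[u](π[y,u]((σ[u='s'](U) ⋈[h=f] S)))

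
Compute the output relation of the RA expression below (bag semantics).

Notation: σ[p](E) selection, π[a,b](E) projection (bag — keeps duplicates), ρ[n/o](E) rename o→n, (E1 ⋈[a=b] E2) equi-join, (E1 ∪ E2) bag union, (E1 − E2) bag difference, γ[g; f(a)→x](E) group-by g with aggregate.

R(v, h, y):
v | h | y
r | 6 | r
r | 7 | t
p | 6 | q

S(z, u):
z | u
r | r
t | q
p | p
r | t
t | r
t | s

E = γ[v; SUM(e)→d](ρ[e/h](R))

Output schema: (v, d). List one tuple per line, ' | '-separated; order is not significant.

Stepwise |·|:
  R → 3
  ρ[e/h](R) → 3
  γ[v; SUM(e)→d](ρ[e/h](R)) → 2

== RESULT ==
v | d
p | 6
r | 13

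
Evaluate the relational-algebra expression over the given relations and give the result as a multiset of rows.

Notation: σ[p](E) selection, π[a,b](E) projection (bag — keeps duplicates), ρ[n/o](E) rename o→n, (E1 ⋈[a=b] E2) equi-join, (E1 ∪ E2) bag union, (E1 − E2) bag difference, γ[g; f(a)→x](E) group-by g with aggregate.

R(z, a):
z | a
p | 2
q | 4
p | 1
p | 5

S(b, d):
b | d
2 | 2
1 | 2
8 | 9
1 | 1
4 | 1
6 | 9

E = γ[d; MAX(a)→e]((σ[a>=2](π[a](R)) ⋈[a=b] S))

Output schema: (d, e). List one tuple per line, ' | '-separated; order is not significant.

Stepwise |·|:
  R → 4
  π[a](R) → 4
  σ[a>=2](π[a](R)) → 3
  S → 6
  (σ[a>=2](π[a](R)) ⋈[a=b] S) → 2
  γ[d; MAX(a)→e]((σ[a>=2](π[a](R)) ⋈[a=b] S)) → 2

== RESULT ==
d | e
1 | 4
2 | 2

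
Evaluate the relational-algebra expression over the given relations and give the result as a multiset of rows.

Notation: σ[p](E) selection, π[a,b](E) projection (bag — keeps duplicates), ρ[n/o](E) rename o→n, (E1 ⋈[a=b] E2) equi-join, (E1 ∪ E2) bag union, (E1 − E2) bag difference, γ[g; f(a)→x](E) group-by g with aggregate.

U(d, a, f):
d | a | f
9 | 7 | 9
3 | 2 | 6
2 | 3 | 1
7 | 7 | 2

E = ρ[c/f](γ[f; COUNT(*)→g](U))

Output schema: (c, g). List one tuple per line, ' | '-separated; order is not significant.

Row counts bottom-up:
  U → 4
  γ[f; COUNT(*)→g](U) → 4
  ρ[c/f](γ[f; COUNT(*)→g](U)) → 4

== RESULT ==
c | g
1 | 1
2 | 1
6 | 1
9 | 1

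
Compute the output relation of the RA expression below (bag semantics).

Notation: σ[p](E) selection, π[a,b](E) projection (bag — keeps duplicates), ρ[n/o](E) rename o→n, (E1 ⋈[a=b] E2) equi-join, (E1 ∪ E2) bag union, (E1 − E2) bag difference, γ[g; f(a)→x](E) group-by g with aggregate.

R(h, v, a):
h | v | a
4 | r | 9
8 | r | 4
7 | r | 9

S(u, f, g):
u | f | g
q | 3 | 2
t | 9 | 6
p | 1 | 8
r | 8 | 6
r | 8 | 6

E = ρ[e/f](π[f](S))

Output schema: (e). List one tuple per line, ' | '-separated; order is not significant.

Per-node cardinality:
  S → 5
  π[f](S) → 5
  ρ[e/f](π[f](S)) → 5

== RESULT ==
e
1
3
8
8
9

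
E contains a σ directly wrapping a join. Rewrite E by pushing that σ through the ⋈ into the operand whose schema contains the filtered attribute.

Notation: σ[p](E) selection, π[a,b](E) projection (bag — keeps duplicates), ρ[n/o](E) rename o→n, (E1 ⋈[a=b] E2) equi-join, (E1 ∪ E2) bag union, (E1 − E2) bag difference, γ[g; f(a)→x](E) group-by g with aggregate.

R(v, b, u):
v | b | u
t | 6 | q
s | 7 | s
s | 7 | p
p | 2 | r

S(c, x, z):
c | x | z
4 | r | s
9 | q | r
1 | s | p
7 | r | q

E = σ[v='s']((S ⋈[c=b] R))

σ filters on v, owned by the right side.
E' = (S ⋈[c=b] σ[v='s'](R))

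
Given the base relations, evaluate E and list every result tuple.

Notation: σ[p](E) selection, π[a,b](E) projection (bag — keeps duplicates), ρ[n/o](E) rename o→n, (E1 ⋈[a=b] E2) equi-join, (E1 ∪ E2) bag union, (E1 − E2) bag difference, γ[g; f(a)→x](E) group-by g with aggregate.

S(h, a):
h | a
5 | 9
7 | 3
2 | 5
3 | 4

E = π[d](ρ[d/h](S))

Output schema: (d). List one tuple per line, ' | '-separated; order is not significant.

Subexpression sizes:
  S → 4
  ρ[d/h](S) → 4
  π[d](ρ[d/h](S)) → 4

== RESULT ==
d
2
3
5
7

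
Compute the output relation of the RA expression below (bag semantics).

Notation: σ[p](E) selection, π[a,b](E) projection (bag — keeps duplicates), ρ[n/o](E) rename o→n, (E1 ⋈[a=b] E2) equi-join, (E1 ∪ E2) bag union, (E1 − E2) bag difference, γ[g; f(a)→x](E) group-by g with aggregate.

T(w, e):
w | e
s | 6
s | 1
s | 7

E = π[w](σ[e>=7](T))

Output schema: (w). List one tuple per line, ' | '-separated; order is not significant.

Row counts bottom-up:
  T → 3
  σ[e>=7](T) → 1
  π[w](σ[e>=7](T)) → 1

== RESULT ==
w
s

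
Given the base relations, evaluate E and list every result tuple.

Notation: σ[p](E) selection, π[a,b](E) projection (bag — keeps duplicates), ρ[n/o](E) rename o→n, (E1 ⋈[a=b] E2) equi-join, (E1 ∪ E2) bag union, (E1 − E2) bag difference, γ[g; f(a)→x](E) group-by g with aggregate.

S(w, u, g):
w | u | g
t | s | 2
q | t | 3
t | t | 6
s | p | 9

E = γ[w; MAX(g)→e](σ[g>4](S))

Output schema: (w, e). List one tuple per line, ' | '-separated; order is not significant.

Row counts bottom-up:
  S → 4
  σ[g>4](S) → 2
  γ[w; MAX(g)→e](σ[g>4](S)) → 2

== RESULT ==
w | e
s | 9
t | 6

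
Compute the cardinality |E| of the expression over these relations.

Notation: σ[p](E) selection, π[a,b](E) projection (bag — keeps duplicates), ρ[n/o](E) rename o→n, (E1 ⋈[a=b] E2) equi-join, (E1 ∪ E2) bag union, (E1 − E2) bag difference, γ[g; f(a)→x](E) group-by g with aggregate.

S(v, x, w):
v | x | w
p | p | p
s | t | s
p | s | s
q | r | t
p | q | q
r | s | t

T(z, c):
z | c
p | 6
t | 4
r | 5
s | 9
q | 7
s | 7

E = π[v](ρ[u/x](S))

Subexpression sizes:
  S → 6
  ρ[u/x](S) → 6
  π[v](ρ[u/x](S)) → 6

|E| = 6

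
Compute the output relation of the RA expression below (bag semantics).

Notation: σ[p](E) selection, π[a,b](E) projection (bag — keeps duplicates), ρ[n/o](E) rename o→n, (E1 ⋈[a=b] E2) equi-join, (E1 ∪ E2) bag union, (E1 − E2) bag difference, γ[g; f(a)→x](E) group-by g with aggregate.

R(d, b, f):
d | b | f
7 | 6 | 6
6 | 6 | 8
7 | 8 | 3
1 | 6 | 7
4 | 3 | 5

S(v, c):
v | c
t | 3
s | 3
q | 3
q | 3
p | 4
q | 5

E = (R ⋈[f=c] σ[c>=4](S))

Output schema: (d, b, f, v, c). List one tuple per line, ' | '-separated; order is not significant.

Stepwise |·|:
  R → 5
  S → 6
  σ[c>=4](S) → 2
  (R ⋈[f=c] σ[c>=4](S)) → 1

== RESULT ==
d | b | f | v | c
4 | 3 | 5 | q | 5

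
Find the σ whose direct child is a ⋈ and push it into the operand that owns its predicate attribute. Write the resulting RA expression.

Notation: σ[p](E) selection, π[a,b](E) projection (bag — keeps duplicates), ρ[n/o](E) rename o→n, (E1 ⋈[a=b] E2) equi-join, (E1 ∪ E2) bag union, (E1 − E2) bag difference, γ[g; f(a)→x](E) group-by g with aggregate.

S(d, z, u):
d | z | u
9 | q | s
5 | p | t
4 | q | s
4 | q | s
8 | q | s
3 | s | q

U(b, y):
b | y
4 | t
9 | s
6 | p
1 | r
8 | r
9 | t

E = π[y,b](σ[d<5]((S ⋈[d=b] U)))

σ filters on d, owned by the left side.
E' = π[y,b]((σ[d<5](S) ⋈[d=b] U))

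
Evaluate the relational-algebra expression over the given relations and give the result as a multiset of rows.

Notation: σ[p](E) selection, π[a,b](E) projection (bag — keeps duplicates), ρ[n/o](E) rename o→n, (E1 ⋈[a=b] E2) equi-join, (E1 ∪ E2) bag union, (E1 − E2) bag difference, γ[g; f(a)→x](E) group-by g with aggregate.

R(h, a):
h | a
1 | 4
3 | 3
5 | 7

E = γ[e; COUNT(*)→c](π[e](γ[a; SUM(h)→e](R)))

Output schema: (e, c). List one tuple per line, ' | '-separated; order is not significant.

Per-node cardinality:
  R → 3
  γ[a; SUM(h)→e](R) → 3
  π[e](γ[a; SUM(h)→e](R)) → 3
  γ[e; COUNT(*)→c](π[e](γ[a; SUM(h)→e](R))) → 3

== RESULT ==
e | c
1 | 1
3 | 1
5 | 1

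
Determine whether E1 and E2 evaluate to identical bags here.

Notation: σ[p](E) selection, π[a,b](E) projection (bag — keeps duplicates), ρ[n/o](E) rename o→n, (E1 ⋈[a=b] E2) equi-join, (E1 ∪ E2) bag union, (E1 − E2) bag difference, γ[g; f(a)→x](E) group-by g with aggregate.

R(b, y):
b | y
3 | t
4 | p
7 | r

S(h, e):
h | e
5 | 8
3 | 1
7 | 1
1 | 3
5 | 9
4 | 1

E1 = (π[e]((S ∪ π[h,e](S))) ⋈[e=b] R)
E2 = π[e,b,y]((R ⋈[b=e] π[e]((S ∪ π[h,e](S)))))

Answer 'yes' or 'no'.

E1 stepwise |·|:
  S → 6
  S → 6
  π[h,e](S) → 6
  (S ∪ π[h,e](S)) → 12
  π[e]((S ∪ π[h,e](S))) → 12
  R → 3
  (π[e]((S ∪ π[h,e](S))) ⋈[e=b] R) → 2
E2 stepwise |·|:
  R → 3
  S → 6
  S → 6
  π[h,e](S) → 6
  (S ∪ π[h,e](S)) → 12
  π[e]((S ∪ π[h,e](S))) → 12
  (R ⋈[b=e] π[e]((S ∪ π[h,e](S)))) → 2
  π[e,b,y]((R ⋈[b=e] π[e]((S ∪ π[h,e](S))))) → 2

E1 and E2 produce the same multiset:
e | b | y
3 | 3 | t
3 | 3 | t

yes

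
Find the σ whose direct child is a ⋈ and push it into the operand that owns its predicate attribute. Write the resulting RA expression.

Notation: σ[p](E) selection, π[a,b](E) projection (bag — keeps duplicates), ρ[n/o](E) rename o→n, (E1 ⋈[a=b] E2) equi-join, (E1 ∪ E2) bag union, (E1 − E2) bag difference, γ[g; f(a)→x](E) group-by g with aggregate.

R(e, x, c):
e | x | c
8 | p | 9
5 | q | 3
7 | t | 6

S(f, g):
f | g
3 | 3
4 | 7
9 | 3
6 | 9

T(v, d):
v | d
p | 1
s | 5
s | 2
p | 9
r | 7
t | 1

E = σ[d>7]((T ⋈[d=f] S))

σ filters on d, owned by the left side.
E' = (σ[d>7](T) ⋈[d=f] S)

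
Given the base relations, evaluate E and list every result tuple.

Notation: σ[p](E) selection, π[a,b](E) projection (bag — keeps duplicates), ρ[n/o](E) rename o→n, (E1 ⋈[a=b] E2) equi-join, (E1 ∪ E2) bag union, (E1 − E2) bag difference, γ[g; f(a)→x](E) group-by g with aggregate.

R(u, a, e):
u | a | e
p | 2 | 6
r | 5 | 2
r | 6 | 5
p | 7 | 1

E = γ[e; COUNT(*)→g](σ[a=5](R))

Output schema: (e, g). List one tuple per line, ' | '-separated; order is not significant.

Stepwise |·|:
  R → 4
  σ[a=5](R) → 1
  γ[e; COUNT(*)→g](σ[a=5](R)) → 1

== RESULT ==
e | g
2 | 1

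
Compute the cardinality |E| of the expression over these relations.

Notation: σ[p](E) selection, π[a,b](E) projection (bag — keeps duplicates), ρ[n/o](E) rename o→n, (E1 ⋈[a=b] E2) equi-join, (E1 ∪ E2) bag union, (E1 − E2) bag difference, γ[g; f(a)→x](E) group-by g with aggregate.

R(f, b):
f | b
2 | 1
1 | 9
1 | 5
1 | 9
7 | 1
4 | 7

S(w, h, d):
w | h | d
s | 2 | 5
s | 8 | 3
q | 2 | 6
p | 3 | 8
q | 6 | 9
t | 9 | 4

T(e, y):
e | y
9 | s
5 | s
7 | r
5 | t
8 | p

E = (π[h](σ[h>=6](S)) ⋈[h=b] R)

Subexpression sizes:
  S → 6
  σ[h>=6](S) → 3
  π[h](σ[h>=6](S)) → 3
  R → 6
  (π[h](σ[h>=6](S)) ⋈[h=b] R) → 2

|E| = 2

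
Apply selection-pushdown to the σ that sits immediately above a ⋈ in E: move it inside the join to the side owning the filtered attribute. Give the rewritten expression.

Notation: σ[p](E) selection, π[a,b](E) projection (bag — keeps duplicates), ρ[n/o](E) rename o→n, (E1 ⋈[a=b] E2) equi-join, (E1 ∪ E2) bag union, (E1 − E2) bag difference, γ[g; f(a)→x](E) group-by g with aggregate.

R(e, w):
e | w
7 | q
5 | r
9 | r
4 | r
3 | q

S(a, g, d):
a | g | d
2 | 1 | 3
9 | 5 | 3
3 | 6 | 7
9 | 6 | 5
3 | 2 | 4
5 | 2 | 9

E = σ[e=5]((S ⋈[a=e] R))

σ filters on e, owned by the right side.
E' = (S ⋈[a=e] σ[e=5](R))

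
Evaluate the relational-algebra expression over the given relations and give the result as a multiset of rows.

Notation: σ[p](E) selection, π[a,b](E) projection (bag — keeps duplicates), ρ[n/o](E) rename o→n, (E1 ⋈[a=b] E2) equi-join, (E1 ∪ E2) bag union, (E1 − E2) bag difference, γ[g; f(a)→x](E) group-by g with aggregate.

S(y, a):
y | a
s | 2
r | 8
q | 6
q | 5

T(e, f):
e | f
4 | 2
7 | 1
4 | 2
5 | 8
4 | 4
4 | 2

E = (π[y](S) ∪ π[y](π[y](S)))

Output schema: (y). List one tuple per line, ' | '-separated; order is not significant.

Per-node cardinality:
  S → 4
  π[y](S) → 4
  S → 4
  π[y](S) → 4
  π[y](π[y](S)) → 4
  (π[y](S) ∪ π[y](π[y](S))) → 8

== RESULT ==
y
q
q
q
q
r
r
s
s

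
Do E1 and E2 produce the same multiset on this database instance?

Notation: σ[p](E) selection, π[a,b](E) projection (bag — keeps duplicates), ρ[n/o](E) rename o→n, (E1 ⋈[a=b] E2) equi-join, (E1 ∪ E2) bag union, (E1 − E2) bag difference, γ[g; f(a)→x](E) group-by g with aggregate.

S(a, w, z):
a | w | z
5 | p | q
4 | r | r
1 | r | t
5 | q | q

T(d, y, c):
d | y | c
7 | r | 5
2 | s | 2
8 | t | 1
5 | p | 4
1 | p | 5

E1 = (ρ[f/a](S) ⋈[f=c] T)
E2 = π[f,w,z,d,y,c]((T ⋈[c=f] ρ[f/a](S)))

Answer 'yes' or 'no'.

E1 row counts bottom-up:
  S → 4
  ρ[f/a](S) → 4
  T → 5
  (ρ[f/a](S) ⋈[f=c] T) → 6
E2 row counts bottom-up:
  T → 5
  S → 4
  ρ[f/a](S) → 4
  (T ⋈[c=f] ρ[f/a](S)) → 6
  π[f,w,z,d,y,c]((T ⋈[c=f] ρ[f/a](S))) → 6

E1 and E2 produce the same multiset:
f | w | z | d | y | c
1 | r | t | 8 | t | 1
4 | r | r | 5 | p | 4
5 | p | q | 1 | p | 5
5 | p | q | 7 | r | 5
5 | q | q | 1 | p | 5
5 | q | q | 7 | r | 5

yes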